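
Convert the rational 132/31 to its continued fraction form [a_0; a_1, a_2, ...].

Run the Euclidean algorithm on 132 and 31; the successive quotients are the partial quotients a_0, a_1, ... (each step inverts the fractional part left over by the previous one):
  132 = 4*31 + 8, so a_0 = 4.
  31 = 3*8 + 7, so a_1 = 3.
  8 = 1*7 + 1, so a_2 = 1.
  7 = 7*1 + 0, so a_3 = 7.
The remainder reaches 0 after 4 divisions, so the expansion has 4 partial quotients, read off in order.

[4; 3, 1, 7]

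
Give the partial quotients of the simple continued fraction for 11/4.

[2; 1, 3]

Run the Euclidean algorithm on 11 and 4; the successive quotients are the partial quotients a_0, a_1, ... (each step inverts the fractional part left over by the previous one):
  11 = 2*4 + 3, so a_0 = 2.
  4 = 1*3 + 1, so a_1 = 1.
  3 = 3*1 + 0, so a_2 = 3.
The remainder reaches 0 after 3 divisions, so the expansion has 3 partial quotients, read off in order.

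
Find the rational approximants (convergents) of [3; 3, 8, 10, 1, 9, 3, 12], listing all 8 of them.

Using the convergent recurrence p_i = a_i*p_{i-1} + p_{i-2}, q_i = a_i*q_{i-1} + q_{i-2} with p_{-2}=0, p_{-1}=1, q_{-2}=1, q_{-1}=0:
  i=0: a_0=3, p_0 = 3*1 + 0 = 3, q_0 = 3*0 + 1 = 1.
  i=1: a_1=3, p_1 = 3*3 + 1 = 10, q_1 = 3*1 + 0 = 3.
  i=2: a_2=8, p_2 = 8*10 + 3 = 83, q_2 = 8*3 + 1 = 25.
  i=3: a_3=10, p_3 = 10*83 + 10 = 840, q_3 = 10*25 + 3 = 253.
  i=4: a_4=1, p_4 = 1*840 + 83 = 923, q_4 = 1*253 + 25 = 278.
  i=5: a_5=9, p_5 = 9*923 + 840 = 9147, q_5 = 9*278 + 253 = 2755.
  i=6: a_6=3, p_6 = 3*9147 + 923 = 28364, q_6 = 3*2755 + 278 = 8543.
  i=7: a_7=12, p_7 = 12*28364 + 9147 = 349515, q_7 = 12*8543 + 2755 = 105271.

3/1, 10/3, 83/25, 840/253, 923/278, 9147/2755, 28364/8543, 349515/105271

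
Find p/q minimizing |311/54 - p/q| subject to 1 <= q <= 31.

167/29

Expand x = 311/54 as a continued fraction with the Euclidean algorithm:
  311 = 5*54 + 41, so a_0 = 5.
  54 = 1*41 + 13, so a_1 = 1.
  41 = 3*13 + 2, so a_2 = 3.
  13 = 6*2 + 1, so a_3 = 6.
  2 = 2*1 + 0, so a_4 = 2.
so x = [5; 1, 3, 6, 2].
Convergents (p_i = a_i*p_{i-1} + p_{i-2}, q_i = a_i*q_{i-1} + q_{i-2} with p_{-2}=0, p_{-1}=1, q_{-2}=1, q_{-1}=0), until the denominator exceeds 31:
  i=0: a_0=5, p_0 = 5*1 + 0 = 5, q_0 = 5*0 + 1 = 1.
  i=1: a_1=1, p_1 = 1*5 + 1 = 6, q_1 = 1*1 + 0 = 1.
  i=2: a_2=3, p_2 = 3*6 + 5 = 23, q_2 = 3*1 + 1 = 4.
  i=3: a_3=6, p_3 = 6*23 + 6 = 144, q_3 = 6*4 + 1 = 25.
  i=4: a_4=2, p_4 = 2*144 + 23 = 311, q_4 = 2*25 + 4 = 54.
q_4 = 54 > 31, so the last convergent with denominator <= 31 is p_3/q_3 = 144/25.
The closest fraction with denominator <= 31 is either p_3/q_3 or the intermediate fraction (k*p_3 + p_2)/(k*q_3 + q_2) with the largest k >= 1 whose denominator stays <= 31; these approach x as k grows, and every other convergent or intermediate fraction in range is farther away.
Largest k: floor((31 - q_2)/q_3) = floor((31 - 4)/25) = 1.
That gives (1*144 + 23)/(1*25 + 4) = 167/29.
Compare the errors: |x - 144/25| = |311*25 - 144*54|/(54*25) = 1/1350, and |x - 167/29| = |311*29 - 167*54|/(54*29) = 1/1566.
Cross-multiplying, 1*1350 = 1350 < 1566 = 1*1566, so 1/1566 is smaller: the intermediate fraction 167/29 is closer to x than 144/25.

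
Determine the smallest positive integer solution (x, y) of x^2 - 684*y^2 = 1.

First expand sqrt(684) as a continued fraction. With x_i = (sqrt(684) + m_i)/d_i and (m_0, d_0) = (0, 1): a_0 = floor(sqrt(684)) = 26, since 26^2 = 676 <= 684 < 729 = 27^2.
Iterate m_{i+1} = d_i*a_i - m_i, d_{i+1} = (684 - m_{i+1}^2)/d_i, a_{i+1} = floor((a_0 + m_{i+1})/d_{i+1}):
  m_1 = 1*26 - 0 = 26, d_1 = (684 - 26^2)/1 = 8/1 = 8, a_1 = floor((26 + 26)/8) = 6.
  m_2 = 8*6 - 26 = 22, d_2 = (684 - 22^2)/8 = 200/8 = 25, a_2 = floor((26 + 22)/25) = 1.
  m_3 = 25*1 - 22 = 3, d_3 = (684 - 3^2)/25 = 675/25 = 27, a_3 = floor((26 + 3)/27) = 1.
  m_4 = 27*1 - 3 = 24, d_4 = (684 - 24^2)/27 = 108/27 = 4, a_4 = floor((26 + 24)/4) = 12.
  m_5 = 4*12 - 24 = 24, d_5 = (684 - 24^2)/4 = 108/4 = 27, a_5 = floor((26 + 24)/27) = 1.
  m_6 = 27*1 - 24 = 3, d_6 = (684 - 3^2)/27 = 675/27 = 25, a_6 = floor((26 + 3)/25) = 1.
  m_7 = 25*1 - 3 = 22, d_7 = (684 - 22^2)/25 = 200/25 = 8, a_7 = floor((26 + 22)/8) = 6.
  m_8 = 8*6 - 22 = 26, d_8 = (684 - 26^2)/8 = 8/8 = 1, a_8 = floor((26 + 26)/1) = 52.
  m_9 = 1*52 - 26 = 26, d_9 = (684 - 26^2)/1 = 8/1 = 8: (m_9, d_9) = (m_1, d_1) = (26, 8), so from here the quotients repeat a_1, ..., a_8; the period length is 8.
So sqrt(684) = [26; (6, 1, 1, 12, 1, 1, 6, 52)] with period length k = 8.
k is even, so the fundamental solution of x^2 - 684y^2 = 1 is (p_{k-1}, q_{k-1}) = (p_7, q_7); compute convergents through index 7.
Convergents (p_i = a_i*p_{i-1} + p_{i-2}, q_i = a_i*q_{i-1} + q_{i-2} with p_{-2}=0, p_{-1}=1, q_{-2}=1, q_{-1}=0):
  i=0: a_0=26, p_0 = 26*1 + 0 = 26, q_0 = 26*0 + 1 = 1.
  i=1: a_1=6, p_1 = 6*26 + 1 = 157, q_1 = 6*1 + 0 = 6.
  i=2: a_2=1, p_2 = 1*157 + 26 = 183, q_2 = 1*6 + 1 = 7.
  i=3: a_3=1, p_3 = 1*183 + 157 = 340, q_3 = 1*7 + 6 = 13.
  i=4: a_4=12, p_4 = 12*340 + 183 = 4263, q_4 = 12*13 + 7 = 163.
  i=5: a_5=1, p_5 = 1*4263 + 340 = 4603, q_5 = 1*163 + 13 = 176.
  i=6: a_6=1, p_6 = 1*4603 + 4263 = 8866, q_6 = 1*176 + 163 = 339.
  i=7: a_7=6, p_7 = 6*8866 + 4603 = 57799, q_7 = 6*339 + 176 = 2210.
Check: 57799^2 - 684*2210^2 = 3340724401 - 3340724400 = 1, so (x, y) = (57799, 2210) solves the equation, and by the theorem it is the least positive solution.

(x, y) = (57799, 2210)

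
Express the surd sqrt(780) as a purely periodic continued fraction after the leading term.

Write x_i = (sqrt(780) + m_i)/d_i with (m_0, d_0) = (0, 1). a_0 = floor(sqrt(780)) = 27, since 27^2 = 729 <= 780 < 784 = 28^2.
Iterate m_{i+1} = d_i*a_i - m_i, d_{i+1} = (780 - m_{i+1}^2)/d_i, a_{i+1} = floor((a_0 + m_{i+1})/d_{i+1}):
  m_1 = 1*27 - 0 = 27, d_1 = (780 - 27^2)/1 = 51/1 = 51, a_1 = floor((27 + 27)/51) = 1.
  m_2 = 51*1 - 27 = 24, d_2 = (780 - 24^2)/51 = 204/51 = 4, a_2 = floor((27 + 24)/4) = 12.
  m_3 = 4*12 - 24 = 24, d_3 = (780 - 24^2)/4 = 204/4 = 51, a_3 = floor((27 + 24)/51) = 1.
  m_4 = 51*1 - 24 = 27, d_4 = (780 - 27^2)/51 = 51/51 = 1, a_4 = floor((27 + 27)/1) = 54.
  m_5 = 1*54 - 27 = 27, d_5 = (780 - 27^2)/1 = 51/1 = 51: (m_5, d_5) = (m_1, d_1) = (27, 51), so from here the quotients repeat a_1, ..., a_4; the period length is 4.
Hence the expansion of sqrt(780) is a_0 = 27 followed by the repeating block 1, 12, 1, 54 (period 4).

[27; (1, 12, 1, 54)]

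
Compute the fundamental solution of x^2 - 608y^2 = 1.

First expand sqrt(608) as a continued fraction. With x_i = (sqrt(608) + m_i)/d_i and (m_0, d_0) = (0, 1): a_0 = floor(sqrt(608)) = 24, since 24^2 = 576 <= 608 < 625 = 25^2.
Iterate m_{i+1} = d_i*a_i - m_i, d_{i+1} = (608 - m_{i+1}^2)/d_i, a_{i+1} = floor((a_0 + m_{i+1})/d_{i+1}):
  m_1 = 1*24 - 0 = 24, d_1 = (608 - 24^2)/1 = 32/1 = 32, a_1 = floor((24 + 24)/32) = 1.
  m_2 = 32*1 - 24 = 8, d_2 = (608 - 8^2)/32 = 544/32 = 17, a_2 = floor((24 + 8)/17) = 1.
  m_3 = 17*1 - 8 = 9, d_3 = (608 - 9^2)/17 = 527/17 = 31, a_3 = floor((24 + 9)/31) = 1.
  m_4 = 31*1 - 9 = 22, d_4 = (608 - 22^2)/31 = 124/31 = 4, a_4 = floor((24 + 22)/4) = 11.
  m_5 = 4*11 - 22 = 22, d_5 = (608 - 22^2)/4 = 124/4 = 31, a_5 = floor((24 + 22)/31) = 1.
  m_6 = 31*1 - 22 = 9, d_6 = (608 - 9^2)/31 = 527/31 = 17, a_6 = floor((24 + 9)/17) = 1.
  m_7 = 17*1 - 9 = 8, d_7 = (608 - 8^2)/17 = 544/17 = 32, a_7 = floor((24 + 8)/32) = 1.
  m_8 = 32*1 - 8 = 24, d_8 = (608 - 24^2)/32 = 32/32 = 1, a_8 = floor((24 + 24)/1) = 48.
  m_9 = 1*48 - 24 = 24, d_9 = (608 - 24^2)/1 = 32/1 = 32: (m_9, d_9) = (m_1, d_1) = (24, 32), so from here the quotients repeat a_1, ..., a_8; the period length is 8.
So sqrt(608) = [24; (1, 1, 1, 11, 1, 1, 1, 48)] with period length k = 8.
k is even, so the fundamental solution of x^2 - 608y^2 = 1 is (p_{k-1}, q_{k-1}) = (p_7, q_7); compute convergents through index 7.
Convergents (p_i = a_i*p_{i-1} + p_{i-2}, q_i = a_i*q_{i-1} + q_{i-2} with p_{-2}=0, p_{-1}=1, q_{-2}=1, q_{-1}=0):
  i=0: a_0=24, p_0 = 24*1 + 0 = 24, q_0 = 24*0 + 1 = 1.
  i=1: a_1=1, p_1 = 1*24 + 1 = 25, q_1 = 1*1 + 0 = 1.
  i=2: a_2=1, p_2 = 1*25 + 24 = 49, q_2 = 1*1 + 1 = 2.
  i=3: a_3=1, p_3 = 1*49 + 25 = 74, q_3 = 1*2 + 1 = 3.
  i=4: a_4=11, p_4 = 11*74 + 49 = 863, q_4 = 11*3 + 2 = 35.
  i=5: a_5=1, p_5 = 1*863 + 74 = 937, q_5 = 1*35 + 3 = 38.
  i=6: a_6=1, p_6 = 1*937 + 863 = 1800, q_6 = 1*38 + 35 = 73.
  i=7: a_7=1, p_7 = 1*1800 + 937 = 2737, q_7 = 1*73 + 38 = 111.
Check: 2737^2 - 608*111^2 = 7491169 - 7491168 = 1, so (x, y) = (2737, 111) solves the equation, and by the theorem it is the least positive solution.

(x, y) = (2737, 111)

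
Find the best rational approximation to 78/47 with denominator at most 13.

Expand x = 78/47 as a continued fraction with the Euclidean algorithm:
  78 = 1*47 + 31, so a_0 = 1.
  47 = 1*31 + 16, so a_1 = 1.
  31 = 1*16 + 15, so a_2 = 1.
  16 = 1*15 + 1, so a_3 = 1.
  15 = 15*1 + 0, so a_4 = 15.
so x = [1; 1, 1, 1, 15].
Convergents (p_i = a_i*p_{i-1} + p_{i-2}, q_i = a_i*q_{i-1} + q_{i-2} with p_{-2}=0, p_{-1}=1, q_{-2}=1, q_{-1}=0), until the denominator exceeds 13:
  i=0: a_0=1, p_0 = 1*1 + 0 = 1, q_0 = 1*0 + 1 = 1.
  i=1: a_1=1, p_1 = 1*1 + 1 = 2, q_1 = 1*1 + 0 = 1.
  i=2: a_2=1, p_2 = 1*2 + 1 = 3, q_2 = 1*1 + 1 = 2.
  i=3: a_3=1, p_3 = 1*3 + 2 = 5, q_3 = 1*2 + 1 = 3.
  i=4: a_4=15, p_4 = 15*5 + 3 = 78, q_4 = 15*3 + 2 = 47.
q_4 = 47 > 13, so the last convergent with denominator <= 13 is p_3/q_3 = 5/3.
The closest fraction with denominator <= 13 is either p_3/q_3 or the intermediate fraction (k*p_3 + p_2)/(k*q_3 + q_2) with the largest k >= 1 whose denominator stays <= 13; these approach x as k grows, and every other convergent or intermediate fraction in range is farther away.
Largest k: floor((13 - q_2)/q_3) = floor((13 - 2)/3) = 3.
That gives (3*5 + 3)/(3*3 + 2) = 18/11.
Compare the errors: |x - 5/3| = |78*3 - 5*47|/(47*3) = 1/141, and |x - 18/11| = |78*11 - 18*47|/(47*11) = 12/517.
Cross-multiplying, 1*517 = 517 < 1692 = 12*141, so 1/141 is smaller: the convergent 5/3 is closer to x than 18/11.

5/3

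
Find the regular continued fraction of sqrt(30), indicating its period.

Write x_i = (sqrt(30) + m_i)/d_i with (m_0, d_0) = (0, 1). a_0 = floor(sqrt(30)) = 5, since 5^2 = 25 <= 30 < 36 = 6^2.
Iterate m_{i+1} = d_i*a_i - m_i, d_{i+1} = (30 - m_{i+1}^2)/d_i, a_{i+1} = floor((a_0 + m_{i+1})/d_{i+1}):
  m_1 = 1*5 - 0 = 5, d_1 = (30 - 5^2)/1 = 5/1 = 5, a_1 = floor((5 + 5)/5) = 2.
  m_2 = 5*2 - 5 = 5, d_2 = (30 - 5^2)/5 = 5/5 = 1, a_2 = floor((5 + 5)/1) = 10.
  m_3 = 1*10 - 5 = 5, d_3 = (30 - 5^2)/1 = 5/1 = 5: (m_3, d_3) = (m_1, d_1) = (5, 5), so from here the quotients repeat a_1, a_2; the period length is 2.
Hence the expansion of sqrt(30) is a_0 = 5 followed by the repeating block 2, 10 (period 2).

[5; (2, 10)]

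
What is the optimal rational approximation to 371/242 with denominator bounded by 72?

Expand x = 371/242 as a continued fraction with the Euclidean algorithm:
  371 = 1*242 + 129, so a_0 = 1.
  242 = 1*129 + 113, so a_1 = 1.
  129 = 1*113 + 16, so a_2 = 1.
  113 = 7*16 + 1, so a_3 = 7.
  16 = 16*1 + 0, so a_4 = 16.
so x = [1; 1, 1, 7, 16].
Convergents (p_i = a_i*p_{i-1} + p_{i-2}, q_i = a_i*q_{i-1} + q_{i-2} with p_{-2}=0, p_{-1}=1, q_{-2}=1, q_{-1}=0), until the denominator exceeds 72:
  i=0: a_0=1, p_0 = 1*1 + 0 = 1, q_0 = 1*0 + 1 = 1.
  i=1: a_1=1, p_1 = 1*1 + 1 = 2, q_1 = 1*1 + 0 = 1.
  i=2: a_2=1, p_2 = 1*2 + 1 = 3, q_2 = 1*1 + 1 = 2.
  i=3: a_3=7, p_3 = 7*3 + 2 = 23, q_3 = 7*2 + 1 = 15.
  i=4: a_4=16, p_4 = 16*23 + 3 = 371, q_4 = 16*15 + 2 = 242.
q_4 = 242 > 72, so the last convergent with denominator <= 72 is p_3/q_3 = 23/15.
The closest fraction with denominator <= 72 is either p_3/q_3 or the intermediate fraction (k*p_3 + p_2)/(k*q_3 + q_2) with the largest k >= 1 whose denominator stays <= 72; these approach x as k grows, and every other convergent or intermediate fraction in range is farther away.
Largest k: floor((72 - q_2)/q_3) = floor((72 - 2)/15) = 4.
That gives (4*23 + 3)/(4*15 + 2) = 95/62.
Compare the errors: |x - 23/15| = |371*15 - 23*242|/(242*15) = 1/3630, and |x - 95/62| = |371*62 - 95*242|/(242*62) = 12/15004.
Cross-multiplying, 1*15004 = 15004 < 43560 = 12*3630, so 1/3630 is smaller: the convergent 23/15 is closer to x than 95/62.

23/15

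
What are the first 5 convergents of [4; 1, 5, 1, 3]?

Using the convergent recurrence p_i = a_i*p_{i-1} + p_{i-2}, q_i = a_i*q_{i-1} + q_{i-2} with p_{-2}=0, p_{-1}=1, q_{-2}=1, q_{-1}=0:
  i=0: a_0=4, p_0 = 4*1 + 0 = 4, q_0 = 4*0 + 1 = 1.
  i=1: a_1=1, p_1 = 1*4 + 1 = 5, q_1 = 1*1 + 0 = 1.
  i=2: a_2=5, p_2 = 5*5 + 4 = 29, q_2 = 5*1 + 1 = 6.
  i=3: a_3=1, p_3 = 1*29 + 5 = 34, q_3 = 1*6 + 1 = 7.
  i=4: a_4=3, p_4 = 3*34 + 29 = 131, q_4 = 3*7 + 6 = 27.

4/1, 5/1, 29/6, 34/7, 131/27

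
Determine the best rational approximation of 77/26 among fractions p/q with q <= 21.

Expand x = 77/26 as a continued fraction with the Euclidean algorithm:
  77 = 2*26 + 25, so a_0 = 2.
  26 = 1*25 + 1, so a_1 = 1.
  25 = 25*1 + 0, so a_2 = 25.
so x = [2; 1, 25].
Convergents (p_i = a_i*p_{i-1} + p_{i-2}, q_i = a_i*q_{i-1} + q_{i-2} with p_{-2}=0, p_{-1}=1, q_{-2}=1, q_{-1}=0), until the denominator exceeds 21:
  i=0: a_0=2, p_0 = 2*1 + 0 = 2, q_0 = 2*0 + 1 = 1.
  i=1: a_1=1, p_1 = 1*2 + 1 = 3, q_1 = 1*1 + 0 = 1.
  i=2: a_2=25, p_2 = 25*3 + 2 = 77, q_2 = 25*1 + 1 = 26.
q_2 = 26 > 21, so the last convergent with denominator <= 21 is p_1/q_1 = 3/1.
The closest fraction with denominator <= 21 is either p_1/q_1 or the intermediate fraction (k*p_1 + p_0)/(k*q_1 + q_0) with the largest k >= 1 whose denominator stays <= 21; these approach x as k grows, and every other convergent or intermediate fraction in range is farther away.
Largest k: floor((21 - q_0)/q_1) = floor((21 - 1)/1) = 20.
That gives (20*3 + 2)/(20*1 + 1) = 62/21.
Compare the errors: |x - 3/1| = |77*1 - 3*26|/(26*1) = 1/26, and |x - 62/21| = |77*21 - 62*26|/(26*21) = 5/546.
Cross-multiplying, 5*26 = 130 < 546 = 1*546, so 5/546 is smaller: the intermediate fraction 62/21 is closer to x than 3/1.

62/21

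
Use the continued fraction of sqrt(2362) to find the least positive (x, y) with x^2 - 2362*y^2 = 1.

First expand sqrt(2362) as a continued fraction. With x_i = (sqrt(2362) + m_i)/d_i and (m_0, d_0) = (0, 1): a_0 = floor(sqrt(2362)) = 48, since 48^2 = 2304 <= 2362 < 2401 = 49^2.
Iterate m_{i+1} = d_i*a_i - m_i, d_{i+1} = (2362 - m_{i+1}^2)/d_i, a_{i+1} = floor((a_0 + m_{i+1})/d_{i+1}):
  m_1 = 1*48 - 0 = 48, d_1 = (2362 - 48^2)/1 = 58/1 = 58, a_1 = floor((48 + 48)/58) = 1.
  m_2 = 58*1 - 48 = 10, d_2 = (2362 - 10^2)/58 = 2262/58 = 39, a_2 = floor((48 + 10)/39) = 1.
  m_3 = 39*1 - 10 = 29, d_3 = (2362 - 29^2)/39 = 1521/39 = 39, a_3 = floor((48 + 29)/39) = 1.
  m_4 = 39*1 - 29 = 10, d_4 = (2362 - 10^2)/39 = 2262/39 = 58, a_4 = floor((48 + 10)/58) = 1.
  m_5 = 58*1 - 10 = 48, d_5 = (2362 - 48^2)/58 = 58/58 = 1, a_5 = floor((48 + 48)/1) = 96.
  m_6 = 1*96 - 48 = 48, d_6 = (2362 - 48^2)/1 = 58/1 = 58: (m_6, d_6) = (m_1, d_1) = (48, 58), so from here the quotients repeat a_1, ..., a_5; the period length is 5.
So sqrt(2362) = [48; (1, 1, 1, 1, 96)] with period length k = 5.
k is odd, so (p_{k-1}, q_{k-1}) only solves x^2 - 2362y^2 = -1 and the fundamental solution of x^2 - 2362y^2 = 1 is (p_{2k-1}, q_{2k-1}) = (p_9, q_9); compute convergents through index 9, running through the period twice.
Convergents (p_i = a_i*p_{i-1} + p_{i-2}, q_i = a_i*q_{i-1} + q_{i-2} with p_{-2}=0, p_{-1}=1, q_{-2}=1, q_{-1}=0):
  i=0: a_0=48, p_0 = 48*1 + 0 = 48, q_0 = 48*0 + 1 = 1.
  i=1: a_1=1, p_1 = 1*48 + 1 = 49, q_1 = 1*1 + 0 = 1.
  i=2: a_2=1, p_2 = 1*49 + 48 = 97, q_2 = 1*1 + 1 = 2.
  i=3: a_3=1, p_3 = 1*97 + 49 = 146, q_3 = 1*2 + 1 = 3.
  i=4: a_4=1, p_4 = 1*146 + 97 = 243, q_4 = 1*3 + 2 = 5.
  i=5: a_5=96, p_5 = 96*243 + 146 = 23474, q_5 = 96*5 + 3 = 483.
  i=6: a_6=1, p_6 = 1*23474 + 243 = 23717, q_6 = 1*483 + 5 = 488.
  i=7: a_7=1, p_7 = 1*23717 + 23474 = 47191, q_7 = 1*488 + 483 = 971.
  i=8: a_8=1, p_8 = 1*47191 + 23717 = 70908, q_8 = 1*971 + 488 = 1459.
  i=9: a_9=1, p_9 = 1*70908 + 47191 = 118099, q_9 = 1*1459 + 971 = 2430.
Indeed p_4^2 - 2362*q_4^2 = 59049 - 59050 = -1, not +1.
Check: 118099^2 - 2362*2430^2 = 13947373801 - 13947373800 = 1, so (x, y) = (118099, 2430) solves the equation, and by the theorem it is the least positive solution.

(x, y) = (118099, 2430)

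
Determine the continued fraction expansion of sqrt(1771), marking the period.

[42; (12, 84)]

Write x_i = (sqrt(1771) + m_i)/d_i with (m_0, d_0) = (0, 1). a_0 = floor(sqrt(1771)) = 42, since 42^2 = 1764 <= 1771 < 1849 = 43^2.
Iterate m_{i+1} = d_i*a_i - m_i, d_{i+1} = (1771 - m_{i+1}^2)/d_i, a_{i+1} = floor((a_0 + m_{i+1})/d_{i+1}):
  m_1 = 1*42 - 0 = 42, d_1 = (1771 - 42^2)/1 = 7/1 = 7, a_1 = floor((42 + 42)/7) = 12.
  m_2 = 7*12 - 42 = 42, d_2 = (1771 - 42^2)/7 = 7/7 = 1, a_2 = floor((42 + 42)/1) = 84.
  m_3 = 1*84 - 42 = 42, d_3 = (1771 - 42^2)/1 = 7/1 = 7: (m_3, d_3) = (m_1, d_1) = (42, 7), so from here the quotients repeat a_1, a_2; the period length is 2.
Hence the expansion of sqrt(1771) is a_0 = 42 followed by the repeating block 12, 84 (period 2).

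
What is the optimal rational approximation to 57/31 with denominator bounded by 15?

Expand x = 57/31 as a continued fraction with the Euclidean algorithm:
  57 = 1*31 + 26, so a_0 = 1.
  31 = 1*26 + 5, so a_1 = 1.
  26 = 5*5 + 1, so a_2 = 5.
  5 = 5*1 + 0, so a_3 = 5.
so x = [1; 1, 5, 5].
Convergents (p_i = a_i*p_{i-1} + p_{i-2}, q_i = a_i*q_{i-1} + q_{i-2} with p_{-2}=0, p_{-1}=1, q_{-2}=1, q_{-1}=0), until the denominator exceeds 15:
  i=0: a_0=1, p_0 = 1*1 + 0 = 1, q_0 = 1*0 + 1 = 1.
  i=1: a_1=1, p_1 = 1*1 + 1 = 2, q_1 = 1*1 + 0 = 1.
  i=2: a_2=5, p_2 = 5*2 + 1 = 11, q_2 = 5*1 + 1 = 6.
  i=3: a_3=5, p_3 = 5*11 + 2 = 57, q_3 = 5*6 + 1 = 31.
q_3 = 31 > 15, so the last convergent with denominator <= 15 is p_2/q_2 = 11/6.
The closest fraction with denominator <= 15 is either p_2/q_2 or the intermediate fraction (k*p_2 + p_1)/(k*q_2 + q_1) with the largest k >= 1 whose denominator stays <= 15; these approach x as k grows, and every other convergent or intermediate fraction in range is farther away.
Largest k: floor((15 - q_1)/q_2) = floor((15 - 1)/6) = 2.
That gives (2*11 + 2)/(2*6 + 1) = 24/13.
Compare the errors: |x - 11/6| = |57*6 - 11*31|/(31*6) = 1/186, and |x - 24/13| = |57*13 - 24*31|/(31*13) = 3/403.
Cross-multiplying, 1*403 = 403 < 558 = 3*186, so 1/186 is smaller: the convergent 11/6 is closer to x than 24/13.

11/6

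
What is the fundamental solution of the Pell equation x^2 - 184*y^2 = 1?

First expand sqrt(184) as a continued fraction. With x_i = (sqrt(184) + m_i)/d_i and (m_0, d_0) = (0, 1): a_0 = floor(sqrt(184)) = 13, since 13^2 = 169 <= 184 < 196 = 14^2.
Iterate m_{i+1} = d_i*a_i - m_i, d_{i+1} = (184 - m_{i+1}^2)/d_i, a_{i+1} = floor((a_0 + m_{i+1})/d_{i+1}):
  m_1 = 1*13 - 0 = 13, d_1 = (184 - 13^2)/1 = 15/1 = 15, a_1 = floor((13 + 13)/15) = 1.
  m_2 = 15*1 - 13 = 2, d_2 = (184 - 2^2)/15 = 180/15 = 12, a_2 = floor((13 + 2)/12) = 1.
  m_3 = 12*1 - 2 = 10, d_3 = (184 - 10^2)/12 = 84/12 = 7, a_3 = floor((13 + 10)/7) = 3.
  m_4 = 7*3 - 10 = 11, d_4 = (184 - 11^2)/7 = 63/7 = 9, a_4 = floor((13 + 11)/9) = 2.
  m_5 = 9*2 - 11 = 7, d_5 = (184 - 7^2)/9 = 135/9 = 15, a_5 = floor((13 + 7)/15) = 1.
  m_6 = 15*1 - 7 = 8, d_6 = (184 - 8^2)/15 = 120/15 = 8, a_6 = floor((13 + 8)/8) = 2.
  m_7 = 8*2 - 8 = 8, d_7 = (184 - 8^2)/8 = 120/8 = 15, a_7 = floor((13 + 8)/15) = 1.
  m_8 = 15*1 - 8 = 7, d_8 = (184 - 7^2)/15 = 135/15 = 9, a_8 = floor((13 + 7)/9) = 2.
  m_9 = 9*2 - 7 = 11, d_9 = (184 - 11^2)/9 = 63/9 = 7, a_9 = floor((13 + 11)/7) = 3.
  m_10 = 7*3 - 11 = 10, d_10 = (184 - 10^2)/7 = 84/7 = 12, a_10 = floor((13 + 10)/12) = 1.
  m_11 = 12*1 - 10 = 2, d_11 = (184 - 2^2)/12 = 180/12 = 15, a_11 = floor((13 + 2)/15) = 1.
  m_12 = 15*1 - 2 = 13, d_12 = (184 - 13^2)/15 = 15/15 = 1, a_12 = floor((13 + 13)/1) = 26.
  m_13 = 1*26 - 13 = 13, d_13 = (184 - 13^2)/1 = 15/1 = 15: (m_13, d_13) = (m_1, d_1) = (13, 15), so from here the quotients repeat a_1, ..., a_12; the period length is 12.
So sqrt(184) = [13; (1, 1, 3, 2, 1, 2, 1, 2, 3, 1, 1, 26)] with period length k = 12.
k is even, so the fundamental solution of x^2 - 184y^2 = 1 is (p_{k-1}, q_{k-1}) = (p_11, q_11); compute convergents through index 11.
Convergents (p_i = a_i*p_{i-1} + p_{i-2}, q_i = a_i*q_{i-1} + q_{i-2} with p_{-2}=0, p_{-1}=1, q_{-2}=1, q_{-1}=0):
  i=0: a_0=13, p_0 = 13*1 + 0 = 13, q_0 = 13*0 + 1 = 1.
  i=1: a_1=1, p_1 = 1*13 + 1 = 14, q_1 = 1*1 + 0 = 1.
  i=2: a_2=1, p_2 = 1*14 + 13 = 27, q_2 = 1*1 + 1 = 2.
  i=3: a_3=3, p_3 = 3*27 + 14 = 95, q_3 = 3*2 + 1 = 7.
  i=4: a_4=2, p_4 = 2*95 + 27 = 217, q_4 = 2*7 + 2 = 16.
  i=5: a_5=1, p_5 = 1*217 + 95 = 312, q_5 = 1*16 + 7 = 23.
  i=6: a_6=2, p_6 = 2*312 + 217 = 841, q_6 = 2*23 + 16 = 62.
  i=7: a_7=1, p_7 = 1*841 + 312 = 1153, q_7 = 1*62 + 23 = 85.
  i=8: a_8=2, p_8 = 2*1153 + 841 = 3147, q_8 = 2*85 + 62 = 232.
  i=9: a_9=3, p_9 = 3*3147 + 1153 = 10594, q_9 = 3*232 + 85 = 781.
  i=10: a_10=1, p_10 = 1*10594 + 3147 = 13741, q_10 = 1*781 + 232 = 1013.
  i=11: a_11=1, p_11 = 1*13741 + 10594 = 24335, q_11 = 1*1013 + 781 = 1794.
Check: 24335^2 - 184*1794^2 = 592192225 - 592192224 = 1, so (x, y) = (24335, 1794) solves the equation, and by the theorem it is the least positive solution.

(x, y) = (24335, 1794)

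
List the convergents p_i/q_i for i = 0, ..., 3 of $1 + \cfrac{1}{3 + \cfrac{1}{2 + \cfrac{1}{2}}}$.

1/1, 4/3, 9/7, 22/17

Using the convergent recurrence p_i = a_i*p_{i-1} + p_{i-2}, q_i = a_i*q_{i-1} + q_{i-2} with p_{-2}=0, p_{-1}=1, q_{-2}=1, q_{-1}=0:
  i=0: a_0=1, p_0 = 1*1 + 0 = 1, q_0 = 1*0 + 1 = 1.
  i=1: a_1=3, p_1 = 3*1 + 1 = 4, q_1 = 3*1 + 0 = 3.
  i=2: a_2=2, p_2 = 2*4 + 1 = 9, q_2 = 2*3 + 1 = 7.
  i=3: a_3=2, p_3 = 2*9 + 4 = 22, q_3 = 2*7 + 3 = 17.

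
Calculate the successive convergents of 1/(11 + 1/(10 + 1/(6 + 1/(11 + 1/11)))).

Using the convergent recurrence p_i = a_i*p_{i-1} + p_{i-2}, q_i = a_i*q_{i-1} + q_{i-2} with p_{-2}=0, p_{-1}=1, q_{-2}=1, q_{-1}=0:
  i=0: a_0=0, p_0 = 0*1 + 0 = 0, q_0 = 0*0 + 1 = 1.
  i=1: a_1=11, p_1 = 11*0 + 1 = 1, q_1 = 11*1 + 0 = 11.
  i=2: a_2=10, p_2 = 10*1 + 0 = 10, q_2 = 10*11 + 1 = 111.
  i=3: a_3=6, p_3 = 6*10 + 1 = 61, q_3 = 6*111 + 11 = 677.
  i=4: a_4=11, p_4 = 11*61 + 10 = 681, q_4 = 11*677 + 111 = 7558.
  i=5: a_5=11, p_5 = 11*681 + 61 = 7552, q_5 = 11*7558 + 677 = 83815.

0/1, 1/11, 10/111, 61/677, 681/7558, 7552/83815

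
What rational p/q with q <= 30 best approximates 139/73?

Expand x = 139/73 as a continued fraction with the Euclidean algorithm:
  139 = 1*73 + 66, so a_0 = 1.
  73 = 1*66 + 7, so a_1 = 1.
  66 = 9*7 + 3, so a_2 = 9.
  7 = 2*3 + 1, so a_3 = 2.
  3 = 3*1 + 0, so a_4 = 3.
so x = [1; 1, 9, 2, 3].
Convergents (p_i = a_i*p_{i-1} + p_{i-2}, q_i = a_i*q_{i-1} + q_{i-2} with p_{-2}=0, p_{-1}=1, q_{-2}=1, q_{-1}=0), until the denominator exceeds 30:
  i=0: a_0=1, p_0 = 1*1 + 0 = 1, q_0 = 1*0 + 1 = 1.
  i=1: a_1=1, p_1 = 1*1 + 1 = 2, q_1 = 1*1 + 0 = 1.
  i=2: a_2=9, p_2 = 9*2 + 1 = 19, q_2 = 9*1 + 1 = 10.
  i=3: a_3=2, p_3 = 2*19 + 2 = 40, q_3 = 2*10 + 1 = 21.
  i=4: a_4=3, p_4 = 3*40 + 19 = 139, q_4 = 3*21 + 10 = 73.
q_4 = 73 > 30, so the last convergent with denominator <= 30 is p_3/q_3 = 40/21.
The closest fraction with denominator <= 30 is either p_3/q_3 or the intermediate fraction (k*p_3 + p_2)/(k*q_3 + q_2) with the largest k >= 1 whose denominator stays <= 30; these approach x as k grows, and every other convergent or intermediate fraction in range is farther away.
Largest k: floor((30 - q_2)/q_3) = floor((30 - 10)/21) = 0.
Since k = 0, no intermediate fraction beyond p_3/q_3 has denominator <= 30, so the convergent 40/21 is the closest (its error is |139*21 - 40*73|/(73*21) = 1/1533).

40/21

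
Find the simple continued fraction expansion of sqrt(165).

[12; (1, 5, 2, 5, 1, 24)]

Write x_i = (sqrt(165) + m_i)/d_i with (m_0, d_0) = (0, 1). a_0 = floor(sqrt(165)) = 12, since 12^2 = 144 <= 165 < 169 = 13^2.
Iterate m_{i+1} = d_i*a_i - m_i, d_{i+1} = (165 - m_{i+1}^2)/d_i, a_{i+1} = floor((a_0 + m_{i+1})/d_{i+1}):
  m_1 = 1*12 - 0 = 12, d_1 = (165 - 12^2)/1 = 21/1 = 21, a_1 = floor((12 + 12)/21) = 1.
  m_2 = 21*1 - 12 = 9, d_2 = (165 - 9^2)/21 = 84/21 = 4, a_2 = floor((12 + 9)/4) = 5.
  m_3 = 4*5 - 9 = 11, d_3 = (165 - 11^2)/4 = 44/4 = 11, a_3 = floor((12 + 11)/11) = 2.
  m_4 = 11*2 - 11 = 11, d_4 = (165 - 11^2)/11 = 44/11 = 4, a_4 = floor((12 + 11)/4) = 5.
  m_5 = 4*5 - 11 = 9, d_5 = (165 - 9^2)/4 = 84/4 = 21, a_5 = floor((12 + 9)/21) = 1.
  m_6 = 21*1 - 9 = 12, d_6 = (165 - 12^2)/21 = 21/21 = 1, a_6 = floor((12 + 12)/1) = 24.
  m_7 = 1*24 - 12 = 12, d_7 = (165 - 12^2)/1 = 21/1 = 21: (m_7, d_7) = (m_1, d_1) = (12, 21), so from here the quotients repeat a_1, ..., a_6; the period length is 6.
Hence the expansion of sqrt(165) is a_0 = 12 followed by the repeating block 1, 5, 2, 5, 1, 24 (period 6).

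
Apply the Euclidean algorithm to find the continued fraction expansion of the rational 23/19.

Run the Euclidean algorithm on 23 and 19; the successive quotients are the partial quotients a_0, a_1, ... (each step inverts the fractional part left over by the previous one):
  23 = 1*19 + 4, so a_0 = 1.
  19 = 4*4 + 3, so a_1 = 4.
  4 = 1*3 + 1, so a_2 = 1.
  3 = 3*1 + 0, so a_3 = 3.
The remainder reaches 0 after 4 divisions, so the expansion has 4 partial quotients, read off in order.

[1; 4, 1, 3]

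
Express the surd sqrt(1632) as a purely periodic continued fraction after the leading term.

[40; (2, 1, 1, 19, 1, 1, 2, 80)]

Write x_i = (sqrt(1632) + m_i)/d_i with (m_0, d_0) = (0, 1). a_0 = floor(sqrt(1632)) = 40, since 40^2 = 1600 <= 1632 < 1681 = 41^2.
Iterate m_{i+1} = d_i*a_i - m_i, d_{i+1} = (1632 - m_{i+1}^2)/d_i, a_{i+1} = floor((a_0 + m_{i+1})/d_{i+1}):
  m_1 = 1*40 - 0 = 40, d_1 = (1632 - 40^2)/1 = 32/1 = 32, a_1 = floor((40 + 40)/32) = 2.
  m_2 = 32*2 - 40 = 24, d_2 = (1632 - 24^2)/32 = 1056/32 = 33, a_2 = floor((40 + 24)/33) = 1.
  m_3 = 33*1 - 24 = 9, d_3 = (1632 - 9^2)/33 = 1551/33 = 47, a_3 = floor((40 + 9)/47) = 1.
  m_4 = 47*1 - 9 = 38, d_4 = (1632 - 38^2)/47 = 188/47 = 4, a_4 = floor((40 + 38)/4) = 19.
  m_5 = 4*19 - 38 = 38, d_5 = (1632 - 38^2)/4 = 188/4 = 47, a_5 = floor((40 + 38)/47) = 1.
  m_6 = 47*1 - 38 = 9, d_6 = (1632 - 9^2)/47 = 1551/47 = 33, a_6 = floor((40 + 9)/33) = 1.
  m_7 = 33*1 - 9 = 24, d_7 = (1632 - 24^2)/33 = 1056/33 = 32, a_7 = floor((40 + 24)/32) = 2.
  m_8 = 32*2 - 24 = 40, d_8 = (1632 - 40^2)/32 = 32/32 = 1, a_8 = floor((40 + 40)/1) = 80.
  m_9 = 1*80 - 40 = 40, d_9 = (1632 - 40^2)/1 = 32/1 = 32: (m_9, d_9) = (m_1, d_1) = (40, 32), so from here the quotients repeat a_1, ..., a_8; the period length is 8.
Hence the expansion of sqrt(1632) is a_0 = 40 followed by the repeating block 2, 1, 1, 19, 1, 1, 2, 80 (period 8).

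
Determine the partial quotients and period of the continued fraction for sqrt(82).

[9; (18)]

Write x_i = (sqrt(82) + m_i)/d_i with (m_0, d_0) = (0, 1). a_0 = floor(sqrt(82)) = 9, since 9^2 = 81 <= 82 < 100 = 10^2.
Iterate m_{i+1} = d_i*a_i - m_i, d_{i+1} = (82 - m_{i+1}^2)/d_i, a_{i+1} = floor((a_0 + m_{i+1})/d_{i+1}):
  m_1 = 1*9 - 0 = 9, d_1 = (82 - 9^2)/1 = 1/1 = 1, a_1 = floor((9 + 9)/1) = 18.
  m_2 = 1*18 - 9 = 9, d_2 = (82 - 9^2)/1 = 1/1 = 1: (m_2, d_2) = (m_1, d_1) = (9, 1), so from here the quotient a_1 repeats; the period length is 1.
Hence the expansion of sqrt(82) is a_0 = 9 followed by the repeating block 18 (period 1).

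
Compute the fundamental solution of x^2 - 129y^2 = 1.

(x, y) = (16855, 1484)

First expand sqrt(129) as a continued fraction. With x_i = (sqrt(129) + m_i)/d_i and (m_0, d_0) = (0, 1): a_0 = floor(sqrt(129)) = 11, since 11^2 = 121 <= 129 < 144 = 12^2.
Iterate m_{i+1} = d_i*a_i - m_i, d_{i+1} = (129 - m_{i+1}^2)/d_i, a_{i+1} = floor((a_0 + m_{i+1})/d_{i+1}):
  m_1 = 1*11 - 0 = 11, d_1 = (129 - 11^2)/1 = 8/1 = 8, a_1 = floor((11 + 11)/8) = 2.
  m_2 = 8*2 - 11 = 5, d_2 = (129 - 5^2)/8 = 104/8 = 13, a_2 = floor((11 + 5)/13) = 1.
  m_3 = 13*1 - 5 = 8, d_3 = (129 - 8^2)/13 = 65/13 = 5, a_3 = floor((11 + 8)/5) = 3.
  m_4 = 5*3 - 8 = 7, d_4 = (129 - 7^2)/5 = 80/5 = 16, a_4 = floor((11 + 7)/16) = 1.
  m_5 = 16*1 - 7 = 9, d_5 = (129 - 9^2)/16 = 48/16 = 3, a_5 = floor((11 + 9)/3) = 6.
  m_6 = 3*6 - 9 = 9, d_6 = (129 - 9^2)/3 = 48/3 = 16, a_6 = floor((11 + 9)/16) = 1.
  m_7 = 16*1 - 9 = 7, d_7 = (129 - 7^2)/16 = 80/16 = 5, a_7 = floor((11 + 7)/5) = 3.
  m_8 = 5*3 - 7 = 8, d_8 = (129 - 8^2)/5 = 65/5 = 13, a_8 = floor((11 + 8)/13) = 1.
  m_9 = 13*1 - 8 = 5, d_9 = (129 - 5^2)/13 = 104/13 = 8, a_9 = floor((11 + 5)/8) = 2.
  m_10 = 8*2 - 5 = 11, d_10 = (129 - 11^2)/8 = 8/8 = 1, a_10 = floor((11 + 11)/1) = 22.
  m_11 = 1*22 - 11 = 11, d_11 = (129 - 11^2)/1 = 8/1 = 8: (m_11, d_11) = (m_1, d_1) = (11, 8), so from here the quotients repeat a_1, ..., a_10; the period length is 10.
So sqrt(129) = [11; (2, 1, 3, 1, 6, 1, 3, 1, 2, 22)] with period length k = 10.
k is even, so the fundamental solution of x^2 - 129y^2 = 1 is (p_{k-1}, q_{k-1}) = (p_9, q_9); compute convergents through index 9.
Convergents (p_i = a_i*p_{i-1} + p_{i-2}, q_i = a_i*q_{i-1} + q_{i-2} with p_{-2}=0, p_{-1}=1, q_{-2}=1, q_{-1}=0):
  i=0: a_0=11, p_0 = 11*1 + 0 = 11, q_0 = 11*0 + 1 = 1.
  i=1: a_1=2, p_1 = 2*11 + 1 = 23, q_1 = 2*1 + 0 = 2.
  i=2: a_2=1, p_2 = 1*23 + 11 = 34, q_2 = 1*2 + 1 = 3.
  i=3: a_3=3, p_3 = 3*34 + 23 = 125, q_3 = 3*3 + 2 = 11.
  i=4: a_4=1, p_4 = 1*125 + 34 = 159, q_4 = 1*11 + 3 = 14.
  i=5: a_5=6, p_5 = 6*159 + 125 = 1079, q_5 = 6*14 + 11 = 95.
  i=6: a_6=1, p_6 = 1*1079 + 159 = 1238, q_6 = 1*95 + 14 = 109.
  i=7: a_7=3, p_7 = 3*1238 + 1079 = 4793, q_7 = 3*109 + 95 = 422.
  i=8: a_8=1, p_8 = 1*4793 + 1238 = 6031, q_8 = 1*422 + 109 = 531.
  i=9: a_9=2, p_9 = 2*6031 + 4793 = 16855, q_9 = 2*531 + 422 = 1484.
Check: 16855^2 - 129*1484^2 = 284091025 - 284091024 = 1, so (x, y) = (16855, 1484) solves the equation, and by the theorem it is the least positive solution.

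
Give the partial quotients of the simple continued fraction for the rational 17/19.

[0; 1, 8, 2]

Run the Euclidean algorithm on 17 and 19; the successive quotients are the partial quotients a_0, a_1, ... (each step inverts the fractional part left over by the previous one):
  17 = 0*19 + 17, so a_0 = 0.
  19 = 1*17 + 2, so a_1 = 1.
  17 = 8*2 + 1, so a_2 = 8.
  2 = 2*1 + 0, so a_3 = 2.
The remainder reaches 0 after 4 divisions, so the expansion has 4 partial quotients, read off in order.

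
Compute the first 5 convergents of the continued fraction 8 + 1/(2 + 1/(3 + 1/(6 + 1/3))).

Using the convergent recurrence p_i = a_i*p_{i-1} + p_{i-2}, q_i = a_i*q_{i-1} + q_{i-2} with p_{-2}=0, p_{-1}=1, q_{-2}=1, q_{-1}=0:
  i=0: a_0=8, p_0 = 8*1 + 0 = 8, q_0 = 8*0 + 1 = 1.
  i=1: a_1=2, p_1 = 2*8 + 1 = 17, q_1 = 2*1 + 0 = 2.
  i=2: a_2=3, p_2 = 3*17 + 8 = 59, q_2 = 3*2 + 1 = 7.
  i=3: a_3=6, p_3 = 6*59 + 17 = 371, q_3 = 6*7 + 2 = 44.
  i=4: a_4=3, p_4 = 3*371 + 59 = 1172, q_4 = 3*44 + 7 = 139.

8/1, 17/2, 59/7, 371/44, 1172/139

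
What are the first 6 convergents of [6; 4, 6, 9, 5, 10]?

Using the convergent recurrence p_i = a_i*p_{i-1} + p_{i-2}, q_i = a_i*q_{i-1} + q_{i-2} with p_{-2}=0, p_{-1}=1, q_{-2}=1, q_{-1}=0:
  i=0: a_0=6, p_0 = 6*1 + 0 = 6, q_0 = 6*0 + 1 = 1.
  i=1: a_1=4, p_1 = 4*6 + 1 = 25, q_1 = 4*1 + 0 = 4.
  i=2: a_2=6, p_2 = 6*25 + 6 = 156, q_2 = 6*4 + 1 = 25.
  i=3: a_3=9, p_3 = 9*156 + 25 = 1429, q_3 = 9*25 + 4 = 229.
  i=4: a_4=5, p_4 = 5*1429 + 156 = 7301, q_4 = 5*229 + 25 = 1170.
  i=5: a_5=10, p_5 = 10*7301 + 1429 = 74439, q_5 = 10*1170 + 229 = 11929.

6/1, 25/4, 156/25, 1429/229, 7301/1170, 74439/11929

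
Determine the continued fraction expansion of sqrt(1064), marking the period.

[32; (1, 1, 1, 1, 1, 1, 1, 64)]

Write x_i = (sqrt(1064) + m_i)/d_i with (m_0, d_0) = (0, 1). a_0 = floor(sqrt(1064)) = 32, since 32^2 = 1024 <= 1064 < 1089 = 33^2.
Iterate m_{i+1} = d_i*a_i - m_i, d_{i+1} = (1064 - m_{i+1}^2)/d_i, a_{i+1} = floor((a_0 + m_{i+1})/d_{i+1}):
  m_1 = 1*32 - 0 = 32, d_1 = (1064 - 32^2)/1 = 40/1 = 40, a_1 = floor((32 + 32)/40) = 1.
  m_2 = 40*1 - 32 = 8, d_2 = (1064 - 8^2)/40 = 1000/40 = 25, a_2 = floor((32 + 8)/25) = 1.
  m_3 = 25*1 - 8 = 17, d_3 = (1064 - 17^2)/25 = 775/25 = 31, a_3 = floor((32 + 17)/31) = 1.
  m_4 = 31*1 - 17 = 14, d_4 = (1064 - 14^2)/31 = 868/31 = 28, a_4 = floor((32 + 14)/28) = 1.
  m_5 = 28*1 - 14 = 14, d_5 = (1064 - 14^2)/28 = 868/28 = 31, a_5 = floor((32 + 14)/31) = 1.
  m_6 = 31*1 - 14 = 17, d_6 = (1064 - 17^2)/31 = 775/31 = 25, a_6 = floor((32 + 17)/25) = 1.
  m_7 = 25*1 - 17 = 8, d_7 = (1064 - 8^2)/25 = 1000/25 = 40, a_7 = floor((32 + 8)/40) = 1.
  m_8 = 40*1 - 8 = 32, d_8 = (1064 - 32^2)/40 = 40/40 = 1, a_8 = floor((32 + 32)/1) = 64.
  m_9 = 1*64 - 32 = 32, d_9 = (1064 - 32^2)/1 = 40/1 = 40: (m_9, d_9) = (m_1, d_1) = (32, 40), so from here the quotients repeat a_1, ..., a_8; the period length is 8.
Hence the expansion of sqrt(1064) is a_0 = 32 followed by the repeating block 1, 1, 1, 1, 1, 1, 1, 64 (period 8).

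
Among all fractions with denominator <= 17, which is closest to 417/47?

71/8

Expand x = 417/47 as a continued fraction with the Euclidean algorithm:
  417 = 8*47 + 41, so a_0 = 8.
  47 = 1*41 + 6, so a_1 = 1.
  41 = 6*6 + 5, so a_2 = 6.
  6 = 1*5 + 1, so a_3 = 1.
  5 = 5*1 + 0, so a_4 = 5.
so x = [8; 1, 6, 1, 5].
Convergents (p_i = a_i*p_{i-1} + p_{i-2}, q_i = a_i*q_{i-1} + q_{i-2} with p_{-2}=0, p_{-1}=1, q_{-2}=1, q_{-1}=0), until the denominator exceeds 17:
  i=0: a_0=8, p_0 = 8*1 + 0 = 8, q_0 = 8*0 + 1 = 1.
  i=1: a_1=1, p_1 = 1*8 + 1 = 9, q_1 = 1*1 + 0 = 1.
  i=2: a_2=6, p_2 = 6*9 + 8 = 62, q_2 = 6*1 + 1 = 7.
  i=3: a_3=1, p_3 = 1*62 + 9 = 71, q_3 = 1*7 + 1 = 8.
  i=4: a_4=5, p_4 = 5*71 + 62 = 417, q_4 = 5*8 + 7 = 47.
q_4 = 47 > 17, so the last convergent with denominator <= 17 is p_3/q_3 = 71/8.
The closest fraction with denominator <= 17 is either p_3/q_3 or the intermediate fraction (k*p_3 + p_2)/(k*q_3 + q_2) with the largest k >= 1 whose denominator stays <= 17; these approach x as k grows, and every other convergent or intermediate fraction in range is farther away.
Largest k: floor((17 - q_2)/q_3) = floor((17 - 7)/8) = 1.
That gives (1*71 + 62)/(1*8 + 7) = 133/15.
Compare the errors: |x - 71/8| = |417*8 - 71*47|/(47*8) = 1/376, and |x - 133/15| = |417*15 - 133*47|/(47*15) = 4/705.
Cross-multiplying, 1*705 = 705 < 1504 = 4*376, so 1/376 is smaller: the convergent 71/8 is closer to x than 133/15.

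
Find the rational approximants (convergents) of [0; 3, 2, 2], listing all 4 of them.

0/1, 1/3, 2/7, 5/17

Using the convergent recurrence p_i = a_i*p_{i-1} + p_{i-2}, q_i = a_i*q_{i-1} + q_{i-2} with p_{-2}=0, p_{-1}=1, q_{-2}=1, q_{-1}=0:
  i=0: a_0=0, p_0 = 0*1 + 0 = 0, q_0 = 0*0 + 1 = 1.
  i=1: a_1=3, p_1 = 3*0 + 1 = 1, q_1 = 3*1 + 0 = 3.
  i=2: a_2=2, p_2 = 2*1 + 0 = 2, q_2 = 2*3 + 1 = 7.
  i=3: a_3=2, p_3 = 2*2 + 1 = 5, q_3 = 2*7 + 3 = 17.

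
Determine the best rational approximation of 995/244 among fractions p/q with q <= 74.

261/64

Expand x = 995/244 as a continued fraction with the Euclidean algorithm:
  995 = 4*244 + 19, so a_0 = 4.
  244 = 12*19 + 16, so a_1 = 12.
  19 = 1*16 + 3, so a_2 = 1.
  16 = 5*3 + 1, so a_3 = 5.
  3 = 3*1 + 0, so a_4 = 3.
so x = [4; 12, 1, 5, 3].
Convergents (p_i = a_i*p_{i-1} + p_{i-2}, q_i = a_i*q_{i-1} + q_{i-2} with p_{-2}=0, p_{-1}=1, q_{-2}=1, q_{-1}=0), until the denominator exceeds 74:
  i=0: a_0=4, p_0 = 4*1 + 0 = 4, q_0 = 4*0 + 1 = 1.
  i=1: a_1=12, p_1 = 12*4 + 1 = 49, q_1 = 12*1 + 0 = 12.
  i=2: a_2=1, p_2 = 1*49 + 4 = 53, q_2 = 1*12 + 1 = 13.
  i=3: a_3=5, p_3 = 5*53 + 49 = 314, q_3 = 5*13 + 12 = 77.
q_3 = 77 > 74, so the last convergent with denominator <= 74 is p_2/q_2 = 53/13.
The closest fraction with denominator <= 74 is either p_2/q_2 or the intermediate fraction (k*p_2 + p_1)/(k*q_2 + q_1) with the largest k >= 1 whose denominator stays <= 74; these approach x as k grows, and every other convergent or intermediate fraction in range is farther away.
Largest k: floor((74 - q_1)/q_2) = floor((74 - 12)/13) = 4.
That gives (4*53 + 49)/(4*13 + 12) = 261/64.
Compare the errors: |x - 53/13| = |995*13 - 53*244|/(244*13) = 3/3172, and |x - 261/64| = |995*64 - 261*244|/(244*64) = 4/15616.
Cross-multiplying, 4*3172 = 12688 < 46848 = 3*15616, so 4/15616 is smaller: the intermediate fraction 261/64 is closer to x than 53/13.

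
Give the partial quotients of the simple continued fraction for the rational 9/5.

Run the Euclidean algorithm on 9 and 5; the successive quotients are the partial quotients a_0, a_1, ... (each step inverts the fractional part left over by the previous one):
  9 = 1*5 + 4, so a_0 = 1.
  5 = 1*4 + 1, so a_1 = 1.
  4 = 4*1 + 0, so a_2 = 4.
The remainder reaches 0 after 3 divisions, so the expansion has 3 partial quotients, read off in order.

[1; 1, 4]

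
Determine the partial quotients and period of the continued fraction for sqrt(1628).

Write x_i = (sqrt(1628) + m_i)/d_i with (m_0, d_0) = (0, 1). a_0 = floor(sqrt(1628)) = 40, since 40^2 = 1600 <= 1628 < 1681 = 41^2.
Iterate m_{i+1} = d_i*a_i - m_i, d_{i+1} = (1628 - m_{i+1}^2)/d_i, a_{i+1} = floor((a_0 + m_{i+1})/d_{i+1}):
  m_1 = 1*40 - 0 = 40, d_1 = (1628 - 40^2)/1 = 28/1 = 28, a_1 = floor((40 + 40)/28) = 2.
  m_2 = 28*2 - 40 = 16, d_2 = (1628 - 16^2)/28 = 1372/28 = 49, a_2 = floor((40 + 16)/49) = 1.
  m_3 = 49*1 - 16 = 33, d_3 = (1628 - 33^2)/49 = 539/49 = 11, a_3 = floor((40 + 33)/11) = 6.
  m_4 = 11*6 - 33 = 33, d_4 = (1628 - 33^2)/11 = 539/11 = 49, a_4 = floor((40 + 33)/49) = 1.
  m_5 = 49*1 - 33 = 16, d_5 = (1628 - 16^2)/49 = 1372/49 = 28, a_5 = floor((40 + 16)/28) = 2.
  m_6 = 28*2 - 16 = 40, d_6 = (1628 - 40^2)/28 = 28/28 = 1, a_6 = floor((40 + 40)/1) = 80.
  m_7 = 1*80 - 40 = 40, d_7 = (1628 - 40^2)/1 = 28/1 = 28: (m_7, d_7) = (m_1, d_1) = (40, 28), so from here the quotients repeat a_1, ..., a_6; the period length is 6.
Hence the expansion of sqrt(1628) is a_0 = 40 followed by the repeating block 2, 1, 6, 1, 2, 80 (period 6).

[40; (2, 1, 6, 1, 2, 80)]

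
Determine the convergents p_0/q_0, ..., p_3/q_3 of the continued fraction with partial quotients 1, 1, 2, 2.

1/1, 2/1, 5/3, 12/7

Using the convergent recurrence p_i = a_i*p_{i-1} + p_{i-2}, q_i = a_i*q_{i-1} + q_{i-2} with p_{-2}=0, p_{-1}=1, q_{-2}=1, q_{-1}=0:
  i=0: a_0=1, p_0 = 1*1 + 0 = 1, q_0 = 1*0 + 1 = 1.
  i=1: a_1=1, p_1 = 1*1 + 1 = 2, q_1 = 1*1 + 0 = 1.
  i=2: a_2=2, p_2 = 2*2 + 1 = 5, q_2 = 2*1 + 1 = 3.
  i=3: a_3=2, p_3 = 2*5 + 2 = 12, q_3 = 2*3 + 1 = 7.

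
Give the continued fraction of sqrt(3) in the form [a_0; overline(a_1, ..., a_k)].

Write x_i = (sqrt(3) + m_i)/d_i with (m_0, d_0) = (0, 1). a_0 = floor(sqrt(3)) = 1, since 1^2 = 1 <= 3 < 4 = 2^2.
Iterate m_{i+1} = d_i*a_i - m_i, d_{i+1} = (3 - m_{i+1}^2)/d_i, a_{i+1} = floor((a_0 + m_{i+1})/d_{i+1}):
  m_1 = 1*1 - 0 = 1, d_1 = (3 - 1^2)/1 = 2/1 = 2, a_1 = floor((1 + 1)/2) = 1.
  m_2 = 2*1 - 1 = 1, d_2 = (3 - 1^2)/2 = 2/2 = 1, a_2 = floor((1 + 1)/1) = 2.
  m_3 = 1*2 - 1 = 1, d_3 = (3 - 1^2)/1 = 2/1 = 2: (m_3, d_3) = (m_1, d_1) = (1, 2), so from here the quotients repeat a_1, a_2; the period length is 2.
Hence the expansion of sqrt(3) is a_0 = 1 followed by the repeating block 1, 2 (period 2).

[1; overline(1, 2)]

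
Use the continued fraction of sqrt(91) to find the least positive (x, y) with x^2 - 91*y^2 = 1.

(x, y) = (1574, 165)

First expand sqrt(91) as a continued fraction. With x_i = (sqrt(91) + m_i)/d_i and (m_0, d_0) = (0, 1): a_0 = floor(sqrt(91)) = 9, since 9^2 = 81 <= 91 < 100 = 10^2.
Iterate m_{i+1} = d_i*a_i - m_i, d_{i+1} = (91 - m_{i+1}^2)/d_i, a_{i+1} = floor((a_0 + m_{i+1})/d_{i+1}):
  m_1 = 1*9 - 0 = 9, d_1 = (91 - 9^2)/1 = 10/1 = 10, a_1 = floor((9 + 9)/10) = 1.
  m_2 = 10*1 - 9 = 1, d_2 = (91 - 1^2)/10 = 90/10 = 9, a_2 = floor((9 + 1)/9) = 1.
  m_3 = 9*1 - 1 = 8, d_3 = (91 - 8^2)/9 = 27/9 = 3, a_3 = floor((9 + 8)/3) = 5.
  m_4 = 3*5 - 8 = 7, d_4 = (91 - 7^2)/3 = 42/3 = 14, a_4 = floor((9 + 7)/14) = 1.
  m_5 = 14*1 - 7 = 7, d_5 = (91 - 7^2)/14 = 42/14 = 3, a_5 = floor((9 + 7)/3) = 5.
  m_6 = 3*5 - 7 = 8, d_6 = (91 - 8^2)/3 = 27/3 = 9, a_6 = floor((9 + 8)/9) = 1.
  m_7 = 9*1 - 8 = 1, d_7 = (91 - 1^2)/9 = 90/9 = 10, a_7 = floor((9 + 1)/10) = 1.
  m_8 = 10*1 - 1 = 9, d_8 = (91 - 9^2)/10 = 10/10 = 1, a_8 = floor((9 + 9)/1) = 18.
  m_9 = 1*18 - 9 = 9, d_9 = (91 - 9^2)/1 = 10/1 = 10: (m_9, d_9) = (m_1, d_1) = (9, 10), so from here the quotients repeat a_1, ..., a_8; the period length is 8.
So sqrt(91) = [9; (1, 1, 5, 1, 5, 1, 1, 18)] with period length k = 8.
k is even, so the fundamental solution of x^2 - 91y^2 = 1 is (p_{k-1}, q_{k-1}) = (p_7, q_7); compute convergents through index 7.
Convergents (p_i = a_i*p_{i-1} + p_{i-2}, q_i = a_i*q_{i-1} + q_{i-2} with p_{-2}=0, p_{-1}=1, q_{-2}=1, q_{-1}=0):
  i=0: a_0=9, p_0 = 9*1 + 0 = 9, q_0 = 9*0 + 1 = 1.
  i=1: a_1=1, p_1 = 1*9 + 1 = 10, q_1 = 1*1 + 0 = 1.
  i=2: a_2=1, p_2 = 1*10 + 9 = 19, q_2 = 1*1 + 1 = 2.
  i=3: a_3=5, p_3 = 5*19 + 10 = 105, q_3 = 5*2 + 1 = 11.
  i=4: a_4=1, p_4 = 1*105 + 19 = 124, q_4 = 1*11 + 2 = 13.
  i=5: a_5=5, p_5 = 5*124 + 105 = 725, q_5 = 5*13 + 11 = 76.
  i=6: a_6=1, p_6 = 1*725 + 124 = 849, q_6 = 1*76 + 13 = 89.
  i=7: a_7=1, p_7 = 1*849 + 725 = 1574, q_7 = 1*89 + 76 = 165.
Check: 1574^2 - 91*165^2 = 2477476 - 2477475 = 1, so (x, y) = (1574, 165) solves the equation, and by the theorem it is the least positive solution.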